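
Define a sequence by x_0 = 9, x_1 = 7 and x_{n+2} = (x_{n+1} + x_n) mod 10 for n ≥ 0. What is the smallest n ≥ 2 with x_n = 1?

6

We have x_0 = 9,  x_1 = 7,  x_2 = 6,  x_3 = 3,  x_4 = 9,  x_5 = 2,  x_6 = 1,  x_7 = 3,  x_8 = 4,  x_9 = 7,  x_{10} = 1,  x_{11} = 8,  x_{12} = 9,  x_{13} = 7.
Since (x_{12}, x_{13}) = (x_0, x_1) = (9, 7) (two consecutive terms determine the rest), the sequence is periodic with period 12.
The value 1 first appears (with n ≥ 2) at x_6.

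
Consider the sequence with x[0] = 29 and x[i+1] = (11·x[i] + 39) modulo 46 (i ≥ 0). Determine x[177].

36

We have x[0] = 29,  x[1] = 36,  x[2] = 21,  x[3] = 40,  x[4] = 19,  x[5] = 18,  x[6] = 7,  x[7] = 24,  x[8] = 27,  x[9] = 14,  x[10] = 9,  x[11] = 0,  x[12] = 39,  x[13] = 8,  x[14] = 35,  x[15] = 10,  x[16] = 11,  x[17] = 22,  x[18] = 5,  x[19] = 2,  x[20] = 15,  x[21] = 20,  x[22] = 29.
The sequence repeats with period 22.
So x[177] = x[0 + ((177-0) mod 22)] = x[1] = 36.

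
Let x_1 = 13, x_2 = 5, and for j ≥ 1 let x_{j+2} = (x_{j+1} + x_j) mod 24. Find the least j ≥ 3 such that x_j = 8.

We have x_1 = 13; x_2 = 5; x_3 = 18; x_4 = 23; x_5 = 17; x_6 = 16; x_7 = 9; x_8 = 1; x_9 = 10; x_{10} = 11; x_{11} = 21; x_{12} = 8; x_{13} = 5; x_{14} = 13; x_{15} = 18; x_{16} = 7; x_{17} = 1; x_{18} = 8; x_{19} = 9; x_{20} = 17; x_{21} = 2; x_{22} = 19; x_{23} = 21; x_{24} = 16; x_{25} = 13; x_{26} = 5.
Since (x_{25}, x_{26}) = (x_1, x_2) = (13, 5) (two consecutive terms determine the rest), the sequence is periodic with period 24.
The value 8 first appears (with j ≥ 3) at x_{12}.

12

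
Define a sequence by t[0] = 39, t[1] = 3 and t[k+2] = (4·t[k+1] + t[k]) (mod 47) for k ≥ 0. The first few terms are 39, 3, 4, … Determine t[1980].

23

Listing terms: t[0] = 39,  t[1] = 3,  t[2] = 4,  t[3] = 19,  t[4] = 33,  t[5] = 10,  t[6] = 26,  t[7] = 20,  t[8] = 12,  t[9] = 21,  t[10] = 2,  t[11] = 29,  t[12] = 24,  t[13] = 31,  t[14] = 7,  t[15] = 12,  t[16] = 8,  t[17] = 44,  t[18] = 43,  t[19] = 28,  t[20] = 14,  t[21] = 37,  t[22] = 21,  t[23] = 27,  t[24] = 35,  t[25] = 26,  t[26] = 45,  t[27] = 18,  t[28] = 23,  t[29] = 16,  t[30] = 40,  t[31] = 35,  t[32] = 39,  t[33] = 3.
The sequence repeats with period 32.
So t[1980] = t[0 + ((1980-0) mod 32)] = t[28] = 23.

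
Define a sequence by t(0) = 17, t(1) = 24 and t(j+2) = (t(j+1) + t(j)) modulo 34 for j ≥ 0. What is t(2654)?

Listing terms: t(0) = 17; t(1) = 24; t(2) = 7; t(3) = 31; t(4) = 4; t(5) = 1; t(6) = 5; t(7) = 6; t(8) = 11; t(9) = 17; t(10) = 28; t(11) = 11; t(12) = 5; t(13) = 16; t(14) = 21; t(15) = 3; t(16) = 24; t(17) = 27; t(18) = 17; t(19) = 10; t(20) = 27; t(21) = 3; t(22) = 30; t(23) = 33; t(24) = 29; t(25) = 28; t(26) = 23; t(27) = 17; t(28) = 6; t(29) = 23; t(30) = 29; t(31) = 18; t(32) = 13; t(33) = 31; t(34) = 10; t(35) = 7; t(36) = 17; t(37) = 24.
The sequence repeats with period 36.
(2654 - 0) mod 36 = 26, so t(2654) = t(26) = 23.

23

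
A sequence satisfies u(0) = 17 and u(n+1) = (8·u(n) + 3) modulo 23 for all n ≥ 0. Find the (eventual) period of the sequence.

11

We have u(0) = 17,  u(1) = 1,  u(2) = 11,  u(3) = 22,  u(4) = 18,  u(5) = 9,  u(6) = 6,  u(7) = 5,  u(8) = 20,  u(9) = 2,  u(10) = 19,  u(11) = 17.
The sequence repeats with period 11.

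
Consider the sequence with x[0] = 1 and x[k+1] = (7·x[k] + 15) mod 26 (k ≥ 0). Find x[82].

5

We have x[0] = 1,  x[1] = 22,  x[2] = 13,  x[3] = 2,  x[4] = 3,  x[5] = 10,  x[6] = 7,  x[7] = 12,  x[8] = 21,  x[9] = 6,  x[10] = 5,  x[11] = 24,  x[12] = 1.
The sequence repeats with period 12.
(82 - 0) mod 12 = 10, so x[82] = x[10] = 5.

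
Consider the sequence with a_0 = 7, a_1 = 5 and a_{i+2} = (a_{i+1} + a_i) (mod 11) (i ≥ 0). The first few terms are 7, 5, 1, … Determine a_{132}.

1

Listing terms: a_0 = 7, a_1 = 5, a_2 = 1, a_3 = 6, a_4 = 7, a_5 = 2, a_6 = 9, a_7 = 0, a_8 = 9, a_9 = 9, a_{10} = 7, a_{11} = 5.
The sequence repeats with period 10.
(132 - 0) mod 10 = 2, so a_{132} = a_2 = 1.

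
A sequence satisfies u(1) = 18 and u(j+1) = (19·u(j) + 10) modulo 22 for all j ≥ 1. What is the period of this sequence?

10

Listing terms: u(1) = 18, u(2) = 0, u(3) = 10, u(4) = 2, u(5) = 4, u(6) = 20, u(7) = 16, u(8) = 6, u(9) = 14, u(10) = 12, u(11) = 18.
Since u(11) = u(1) = 18, the sequence is periodic with period 10.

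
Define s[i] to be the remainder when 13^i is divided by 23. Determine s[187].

1

We have s[1] = 13, s[2] = 8, s[3] = 12, s[4] = 18, s[5] = 4, s[6] = 6, s[7] = 9, s[8] = 2, s[9] = 3, s[10] = 16, s[11] = 1, s[12] = 13.
The sequence repeats with period 11.
So s[187] = s[1 + ((187-1) mod 11)] = s[11] = 1.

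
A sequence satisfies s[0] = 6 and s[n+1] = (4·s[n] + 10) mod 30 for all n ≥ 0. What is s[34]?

s[0] = 6; s[1] = 4; s[2] = 26; s[3] = 24; s[4] = 16; s[5] = 14; s[6] = 6.
Since s[6] = s[0] = 6, the sequence is periodic with period 6.
So s[34] = s[0 + ((34-0) mod 6)] = s[4] = 16.

16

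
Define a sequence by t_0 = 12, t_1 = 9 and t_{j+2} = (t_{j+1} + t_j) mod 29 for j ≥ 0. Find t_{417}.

11

We have t_0 = 12, t_1 = 9, t_2 = 21, t_3 = 1, t_4 = 22, t_5 = 23, t_6 = 16, t_7 = 10, t_8 = 26, t_9 = 7, t_{10} = 4, t_{11} = 11, t_{12} = 15, t_{13} = 26, t_{14} = 12, t_{15} = 9.
The sequence repeats with period 14.
So t_{417} = t_{0 + ((417-0) mod 14)} = t_{11} = 11.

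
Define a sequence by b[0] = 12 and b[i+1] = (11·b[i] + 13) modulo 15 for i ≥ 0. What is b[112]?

3

Computing terms: b[0] = 12,  b[1] = 10,  b[2] = 3,  b[3] = 1,  b[4] = 9,  b[5] = 7,  b[6] = 0,  b[7] = 13,  b[8] = 6,  b[9] = 4,  b[10] = 12.
Since b[10] = b[0] = 12, the sequence is periodic with period 10.
(112 - 0) mod 10 = 2, so b[112] = b[2] = 3.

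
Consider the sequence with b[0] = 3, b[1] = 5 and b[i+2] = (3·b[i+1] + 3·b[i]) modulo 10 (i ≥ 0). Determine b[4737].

5

Listing terms: b[0] = 3, b[1] = 5, b[2] = 4, b[3] = 7, b[4] = 3, b[5] = 0, b[6] = 9, b[7] = 7, b[8] = 8, b[9] = 5, b[10] = 9, b[11] = 2, b[12] = 3, b[13] = 5.
The sequence repeats with period 12.
(4737 - 0) mod 12 = 9, so b[4737] = b[9] = 5.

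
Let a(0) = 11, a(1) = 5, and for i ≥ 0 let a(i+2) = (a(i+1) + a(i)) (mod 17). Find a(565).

0

Listing terms: a(0) = 11, a(1) = 5, a(2) = 16, a(3) = 4, a(4) = 3, a(5) = 7, a(6) = 10, a(7) = 0, a(8) = 10, a(9) = 10, a(10) = 3, a(11) = 13, a(12) = 16, a(13) = 12, a(14) = 11, a(15) = 6, a(16) = 0, a(17) = 6, a(18) = 6, a(19) = 12, a(20) = 1, a(21) = 13, a(22) = 14, a(23) = 10, a(24) = 7, a(25) = 0, a(26) = 7, a(27) = 7, a(28) = 14, a(29) = 4, a(30) = 1, a(31) = 5, a(32) = 6, a(33) = 11, a(34) = 0, a(35) = 11, a(36) = 11, a(37) = 5.
Since (a(36), a(37)) = (a(0), a(1)) = (11, 5) (two consecutive terms determine the rest), the sequence is periodic with period 36.
So a(565) = a(0 + ((565-0) mod 36)) = a(25) = 0.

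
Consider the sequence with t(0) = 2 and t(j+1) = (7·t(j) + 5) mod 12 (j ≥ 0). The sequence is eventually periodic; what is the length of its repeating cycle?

6

We have t(0) = 2; t(1) = 7; t(2) = 6; t(3) = 11; t(4) = 10; t(5) = 3; t(6) = 2.
The sequence repeats with period 6.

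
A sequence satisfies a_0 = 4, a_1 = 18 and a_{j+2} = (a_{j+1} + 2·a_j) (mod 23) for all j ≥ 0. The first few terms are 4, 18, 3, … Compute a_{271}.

22

a_0 = 4, a_1 = 18, a_2 = 3, a_3 = 16, a_4 = 22, a_5 = 8, a_6 = 6, a_7 = 22, a_8 = 11, a_9 = 9, a_{10} = 8, a_{11} = 3, a_{12} = 19, a_{13} = 2, a_{14} = 17, a_{15} = 21, a_{16} = 9, a_{17} = 5, a_{18} = 0, a_{19} = 10, a_{20} = 10, a_{21} = 7, a_{22} = 4, a_{23} = 18.
Since (a_{22}, a_{23}) = (a_0, a_1) = (4, 18) (two consecutive terms determine the rest), the sequence is periodic with period 22.
So a_{271} = a_{0 + ((271-0) mod 22)} = a_7 = 22.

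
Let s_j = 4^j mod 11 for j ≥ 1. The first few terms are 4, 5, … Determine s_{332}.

5

We have s_1 = 4, s_2 = 5, s_3 = 9, s_4 = 3, s_5 = 1, s_6 = 4.
Since s_6 = s_1 = 4, the sequence is periodic with period 5.
So s_{332} = s_{1 + ((332-1) mod 5)} = s_2 = 5.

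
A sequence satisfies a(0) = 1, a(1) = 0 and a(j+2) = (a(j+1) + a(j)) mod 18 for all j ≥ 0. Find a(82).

16

Computing terms: a(0) = 1; a(1) = 0; a(2) = 1; a(3) = 1; a(4) = 2; a(5) = 3; a(6) = 5; a(7) = 8; a(8) = 13; a(9) = 3; a(10) = 16; a(11) = 1; a(12) = 17; a(13) = 0; a(14) = 17; a(15) = 17; a(16) = 16; a(17) = 15; a(18) = 13; a(19) = 10; a(20) = 5; a(21) = 15; a(22) = 2; a(23) = 17; a(24) = 1; a(25) = 0.
Since (a(24), a(25)) = (a(0), a(1)) = (1, 0) (two consecutive terms determine the rest), the sequence is periodic with period 24.
So a(82) = a(0 + ((82-0) mod 24)) = a(10) = 16.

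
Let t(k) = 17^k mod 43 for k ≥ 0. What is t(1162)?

We have t(0) = 1; t(1) = 17; t(2) = 31; t(3) = 11; t(4) = 15; t(5) = 40; t(6) = 35; t(7) = 36; t(8) = 10; t(9) = 41; t(10) = 9; t(11) = 24; t(12) = 21; t(13) = 13; t(14) = 6; t(15) = 16; t(16) = 14; t(17) = 23; t(18) = 4; t(19) = 25; t(20) = 38; t(21) = 1.
The sequence repeats with period 21.
(1162 - 0) mod 21 = 7, so t(1162) = t(7) = 36.

36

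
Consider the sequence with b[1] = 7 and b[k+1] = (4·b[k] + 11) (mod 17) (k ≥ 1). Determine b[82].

5

b[1] = 7,  b[2] = 5,  b[3] = 14,  b[4] = 16,  b[5] = 7.
The sequence repeats with period 4.
(82 - 1) mod 4 = 1, so b[82] = b[2] = 5.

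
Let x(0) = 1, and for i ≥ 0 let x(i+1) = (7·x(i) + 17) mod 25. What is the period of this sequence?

4

x(0) = 1, x(1) = 24, x(2) = 10, x(3) = 12, x(4) = 1.
Since x(4) = x(0) = 1, the sequence is periodic with period 4.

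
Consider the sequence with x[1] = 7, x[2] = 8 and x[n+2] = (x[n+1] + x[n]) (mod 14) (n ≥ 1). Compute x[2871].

Listing terms: x[1] = 7,  x[2] = 8,  x[3] = 1,  x[4] = 9,  x[5] = 10,  x[6] = 5,  x[7] = 1,  x[8] = 6,  x[9] = 7,  x[10] = 13,  x[11] = 6,  x[12] = 5,  x[13] = 11,  x[14] = 2,  x[15] = 13,  x[16] = 1,  x[17] = 0,  x[18] = 1,  x[19] = 1,  x[20] = 2,  x[21] = 3,  x[22] = 5,  x[23] = 8,  x[24] = 13,  x[25] = 7,  x[26] = 6,  x[27] = 13,  x[28] = 5,  x[29] = 4,  x[30] = 9,  x[31] = 13,  x[32] = 8,  x[33] = 7,  x[34] = 1,  x[35] = 8,  x[36] = 9,  x[37] = 3,  x[38] = 12,  x[39] = 1,  x[40] = 13,  x[41] = 0,  x[42] = 13,  x[43] = 13,  x[44] = 12,  x[45] = 11,  x[46] = 9,  x[47] = 6,  x[48] = 1,  x[49] = 7,  x[50] = 8.
Since (x[49], x[50]) = (x[1], x[2]) = (7, 8) (two consecutive terms determine the rest), the sequence is periodic with period 48.
So x[2871] = x[1 + ((2871-1) mod 48)] = x[39] = 1.

1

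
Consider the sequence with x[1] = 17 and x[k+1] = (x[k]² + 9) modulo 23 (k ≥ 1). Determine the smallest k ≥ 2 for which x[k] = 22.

2

Computing terms: x[1] = 17; x[2] = 22; x[3] = 10; x[4] = 17.
The sequence repeats with period 3.
The value 22 first appears (with k ≥ 2) at x[2].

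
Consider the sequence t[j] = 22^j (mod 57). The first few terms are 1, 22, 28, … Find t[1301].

34

We have t[0] = 1, t[1] = 22, t[2] = 28, t[3] = 46, t[4] = 43, t[5] = 34, t[6] = 7, t[7] = 40, t[8] = 25, t[9] = 37, t[10] = 16, t[11] = 10, t[12] = 49, t[13] = 52, t[14] = 4, t[15] = 31, t[16] = 55, t[17] = 13, t[18] = 1.
Since t[18] = t[0] = 1, the sequence is periodic with period 18.
(1301 - 0) mod 18 = 5, so t[1301] = t[5] = 34.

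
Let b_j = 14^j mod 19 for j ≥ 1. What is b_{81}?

b_1 = 14; b_2 = 6; b_3 = 8; b_4 = 17; b_5 = 10; b_6 = 7; b_7 = 3; b_8 = 4; b_9 = 18; b_{10} = 5; b_{11} = 13; b_{12} = 11; b_{13} = 2; b_{14} = 9; b_{15} = 12; b_{16} = 16; b_{17} = 15; b_{18} = 1; b_{19} = 14.
Since b_{19} = b_1 = 14, the sequence is periodic with period 18.
(81 - 1) mod 18 = 8, so b_{81} = b_9 = 18.

18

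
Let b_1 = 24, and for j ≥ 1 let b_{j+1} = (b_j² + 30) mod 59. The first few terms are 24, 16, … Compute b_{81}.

We have b_1 = 24, b_2 = 16, b_3 = 50, b_4 = 52, b_5 = 20, b_6 = 17, b_7 = 24.
The sequence repeats with period 6.
So b_{81} = b_{1 + ((81-1) mod 6)} = b_3 = 50.

50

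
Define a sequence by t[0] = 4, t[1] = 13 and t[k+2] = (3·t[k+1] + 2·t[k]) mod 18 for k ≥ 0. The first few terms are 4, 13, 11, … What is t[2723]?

Listing terms: t[0] = 4,  t[1] = 13,  t[2] = 11,  t[3] = 5,  t[4] = 1,  t[5] = 13,  t[6] = 5,  t[7] = 5,  t[8] = 7,  t[9] = 13,  t[10] = 17,  t[11] = 5,  t[12] = 13,  t[13] = 13,  t[14] = 11.
Since (t[13], t[14]) = (t[1], t[2]) = (13, 11) (two consecutive terms determine the rest), the sequence is eventually periodic: after a pre-period of length 1 it cycles with period 12.
For k ≥ 1, t[k] depends only on (k - 1) mod 12. (2723 - 1) mod 12 = 10, so t[2723] = t[11] = 5.

5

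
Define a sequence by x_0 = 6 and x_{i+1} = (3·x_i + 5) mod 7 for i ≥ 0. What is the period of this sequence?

x_0 = 6, x_1 = 2, x_2 = 4, x_3 = 3, x_4 = 0, x_5 = 5, x_6 = 6.
Since x_6 = x_0 = 6, the sequence is periodic with period 6.

6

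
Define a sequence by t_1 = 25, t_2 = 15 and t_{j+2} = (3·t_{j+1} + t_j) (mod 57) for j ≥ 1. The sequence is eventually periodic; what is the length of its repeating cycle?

We have t_1 = 25,  t_2 = 15,  t_3 = 13,  t_4 = 54,  t_5 = 4,  t_6 = 9,  t_7 = 31,  t_8 = 45,  t_9 = 52,  t_{10} = 30,  t_{11} = 28,  t_{12} = 0,  t_{13} = 28,  t_{14} = 27,  t_{15} = 52,  t_{16} = 12,  t_{17} = 31,  t_{18} = 48,  t_{19} = 4,  t_{20} = 3,  t_{21} = 13,  t_{22} = 42,  t_{23} = 25,  t_{24} = 3,  t_{25} = 34,  t_{26} = 48,  t_{27} = 7,  t_{28} = 12,  t_{29} = 43,  t_{30} = 27,  t_{31} = 10,  t_{32} = 0,  t_{33} = 10,  t_{34} = 30,  t_{35} = 43,  t_{36} = 45,  t_{37} = 7,  t_{38} = 9,  t_{39} = 34,  t_{40} = 54,  t_{41} = 25,  t_{42} = 15.
The sequence repeats with period 40.

40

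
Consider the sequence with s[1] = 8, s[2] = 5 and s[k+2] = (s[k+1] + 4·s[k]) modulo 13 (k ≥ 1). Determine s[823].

5

Computing terms: s[1] = 8; s[2] = 5; s[3] = 11; s[4] = 5; s[5] = 10; s[6] = 4; s[7] = 5; s[8] = 8; s[9] = 2; s[10] = 8; s[11] = 3; s[12] = 9; s[13] = 8; s[14] = 5.
The sequence repeats with period 12.
(823 - 1) mod 12 = 6, so s[823] = s[7] = 5.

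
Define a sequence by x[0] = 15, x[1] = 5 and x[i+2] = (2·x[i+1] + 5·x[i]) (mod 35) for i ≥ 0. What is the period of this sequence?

Computing terms: x[0] = 15,  x[1] = 5,  x[2] = 15,  x[3] = 20,  x[4] = 10,  x[5] = 15,  x[6] = 10,  x[7] = 25,  x[8] = 30,  x[9] = 10,  x[10] = 30,  x[11] = 5,  x[12] = 20,  x[13] = 30,  x[14] = 20,  x[15] = 15,  x[16] = 25,  x[17] = 20,  x[18] = 25,  x[19] = 10,  x[20] = 5,  x[21] = 25,  x[22] = 5,  x[23] = 30,  x[24] = 15,  x[25] = 5.
Since (x[24], x[25]) = (x[0], x[1]) = (15, 5) (two consecutive terms determine the rest), the sequence is periodic with period 24.

24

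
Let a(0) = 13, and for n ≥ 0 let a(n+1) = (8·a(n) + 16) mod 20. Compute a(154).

16

a(0) = 13; a(1) = 0; a(2) = 16; a(3) = 4; a(4) = 8; a(5) = 0.
Since a(5) = a(1) = 0, the sequence is eventually periodic: after a pre-period of length 1 it cycles with period 4.
For n ≥ 1, a(n) depends only on (n - 1) mod 4. (154 - 1) mod 4 = 1, so a(154) = a(2) = 16.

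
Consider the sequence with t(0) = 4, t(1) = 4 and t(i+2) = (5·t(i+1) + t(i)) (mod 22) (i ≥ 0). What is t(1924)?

Listing terms: t(0) = 4; t(1) = 4; t(2) = 2; t(3) = 14; t(4) = 6; t(5) = 0; t(6) = 6; t(7) = 8; t(8) = 2; t(9) = 18; t(10) = 4; t(11) = 16; t(12) = 18; t(13) = 18; t(14) = 20; t(15) = 8; t(16) = 16; t(17) = 0; t(18) = 16; t(19) = 14; t(20) = 20; t(21) = 4; t(22) = 18; t(23) = 6; t(24) = 4; t(25) = 4.
Since (t(24), t(25)) = (t(0), t(1)) = (4, 4) (two consecutive terms determine the rest), the sequence is periodic with period 24.
(1924 - 0) mod 24 = 4, so t(1924) = t(4) = 6.

6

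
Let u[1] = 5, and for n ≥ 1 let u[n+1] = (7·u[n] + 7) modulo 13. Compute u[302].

3

Listing terms: u[1] = 5, u[2] = 3, u[3] = 2, u[4] = 8, u[5] = 11, u[6] = 6, u[7] = 10, u[8] = 12, u[9] = 0, u[10] = 7, u[11] = 4, u[12] = 9, u[13] = 5.
The sequence repeats with period 12.
So u[302] = u[1 + ((302-1) mod 12)] = u[2] = 3.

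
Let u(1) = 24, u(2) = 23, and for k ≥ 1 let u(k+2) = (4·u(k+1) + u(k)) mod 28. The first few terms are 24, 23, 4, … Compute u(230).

7

u(1) = 24, u(2) = 23, u(3) = 4, u(4) = 11, u(5) = 20, u(6) = 7, u(7) = 20, u(8) = 3, u(9) = 4, u(10) = 19, u(11) = 24, u(12) = 3, u(13) = 8, u(14) = 7, u(15) = 8, u(16) = 11, u(17) = 24, u(18) = 23.
Since (u(17), u(18)) = (u(1), u(2)) = (24, 23) (two consecutive terms determine the rest), the sequence is periodic with period 16.
So u(230) = u(1 + ((230-1) mod 16)) = u(6) = 7.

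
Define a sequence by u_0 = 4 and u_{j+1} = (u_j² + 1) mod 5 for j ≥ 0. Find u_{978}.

1

u_0 = 4, u_1 = 2, u_2 = 0, u_3 = 1, u_4 = 2.
Since u_4 = u_1 = 2, the sequence is eventually periodic: after a pre-period of length 1 it cycles with period 3.
For j ≥ 1, u_j depends only on (j - 1) mod 3. (978 - 1) mod 3 = 2, so u_{978} = u_3 = 1.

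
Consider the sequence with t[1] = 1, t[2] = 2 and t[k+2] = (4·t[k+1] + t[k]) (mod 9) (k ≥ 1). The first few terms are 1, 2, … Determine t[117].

Computing terms: t[1] = 1; t[2] = 2; t[3] = 0; t[4] = 2; t[5] = 8; t[6] = 7; t[7] = 0; t[8] = 7; t[9] = 1; t[10] = 2.
Since (t[9], t[10]) = (t[1], t[2]) = (1, 2) (two consecutive terms determine the rest), the sequence is periodic with period 8.
So t[117] = t[1 + ((117-1) mod 8)] = t[5] = 8.

8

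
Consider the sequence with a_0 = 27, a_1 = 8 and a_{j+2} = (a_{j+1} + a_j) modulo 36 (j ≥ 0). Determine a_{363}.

7

Listing terms: a_0 = 27,  a_1 = 8,  a_2 = 35,  a_3 = 7,  a_4 = 6,  a_5 = 13,  a_6 = 19,  a_7 = 32,  a_8 = 15,  a_9 = 11,  a_{10} = 26,  a_{11} = 1,  a_{12} = 27,  a_{13} = 28,  a_{14} = 19,  a_{15} = 11,  a_{16} = 30,  a_{17} = 5,  a_{18} = 35,  a_{19} = 4,  a_{20} = 3,  a_{21} = 7,  a_{22} = 10,  a_{23} = 17,  a_{24} = 27,  a_{25} = 8.
The sequence repeats with period 24.
(363 - 0) mod 24 = 3, so a_{363} = a_3 = 7.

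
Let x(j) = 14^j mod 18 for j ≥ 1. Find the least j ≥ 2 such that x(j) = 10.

6

We have x(1) = 14,  x(2) = 16,  x(3) = 8,  x(4) = 4,  x(5) = 2,  x(6) = 10,  x(7) = 14.
Since x(7) = x(1) = 14, the sequence is periodic with period 6.
The value 10 first appears (with j ≥ 2) at x(6).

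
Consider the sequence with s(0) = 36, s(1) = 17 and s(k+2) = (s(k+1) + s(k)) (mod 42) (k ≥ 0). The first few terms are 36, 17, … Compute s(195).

28

We have s(0) = 36, s(1) = 17, s(2) = 11, s(3) = 28, s(4) = 39, s(5) = 25, s(6) = 22, s(7) = 5, s(8) = 27, s(9) = 32, s(10) = 17, s(11) = 7, s(12) = 24, s(13) = 31, s(14) = 13, s(15) = 2, s(16) = 15, s(17) = 17, s(18) = 32, s(19) = 7, s(20) = 39, s(21) = 4, s(22) = 1, s(23) = 5, s(24) = 6, s(25) = 11, s(26) = 17, s(27) = 28, s(28) = 3, s(29) = 31, s(30) = 34, s(31) = 23, s(32) = 15, s(33) = 38, s(34) = 11, s(35) = 7, s(36) = 18, s(37) = 25, s(38) = 1, s(39) = 26, s(40) = 27, s(41) = 11, s(42) = 38, s(43) = 7, s(44) = 3, s(45) = 10, s(46) = 13, s(47) = 23, s(48) = 36, s(49) = 17.
The sequence repeats with period 48.
(195 - 0) mod 48 = 3, so s(195) = s(3) = 28.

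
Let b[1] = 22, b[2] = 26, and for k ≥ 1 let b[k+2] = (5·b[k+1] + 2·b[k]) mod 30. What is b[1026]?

We have b[1] = 22,  b[2] = 26,  b[3] = 24,  b[4] = 22,  b[5] = 8,  b[6] = 24,  b[7] = 16,  b[8] = 8,  b[9] = 12,  b[10] = 16,  b[11] = 14,  b[12] = 12,  b[13] = 28,  b[14] = 14,  b[15] = 6,  b[16] = 28,  b[17] = 2,  b[18] = 6,  b[19] = 4,  b[20] = 2,  b[21] = 18,  b[22] = 4,  b[23] = 26,  b[24] = 18,  b[25] = 22,  b[26] = 26.
Since (b[25], b[26]) = (b[1], b[2]) = (22, 26) (two consecutive terms determine the rest), the sequence is periodic with period 24.
(1026 - 1) mod 24 = 17, so b[1026] = b[18] = 6.

6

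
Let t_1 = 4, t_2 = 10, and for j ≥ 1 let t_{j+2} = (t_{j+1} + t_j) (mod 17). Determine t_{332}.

We have t_1 = 4; t_2 = 10; t_3 = 14; t_4 = 7; t_5 = 4; t_6 = 11; t_7 = 15; t_8 = 9; t_9 = 7; t_{10} = 16; t_{11} = 6; t_{12} = 5; t_{13} = 11; t_{14} = 16; t_{15} = 10; t_{16} = 9; t_{17} = 2; t_{18} = 11; t_{19} = 13; t_{20} = 7; t_{21} = 3; t_{22} = 10; t_{23} = 13; t_{24} = 6; t_{25} = 2; t_{26} = 8; t_{27} = 10; t_{28} = 1; t_{29} = 11; t_{30} = 12; t_{31} = 6; t_{32} = 1; t_{33} = 7; t_{34} = 8; t_{35} = 15; t_{36} = 6; t_{37} = 4; t_{38} = 10.
The sequence repeats with period 36.
(332 - 1) mod 36 = 7, so t_{332} = t_8 = 9.

9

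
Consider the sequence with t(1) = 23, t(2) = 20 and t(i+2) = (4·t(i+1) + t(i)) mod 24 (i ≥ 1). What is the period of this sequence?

8

We have t(1) = 23,  t(2) = 20,  t(3) = 7,  t(4) = 0,  t(5) = 7,  t(6) = 4,  t(7) = 23,  t(8) = 0,  t(9) = 23,  t(10) = 20.
The sequence repeats with period 8.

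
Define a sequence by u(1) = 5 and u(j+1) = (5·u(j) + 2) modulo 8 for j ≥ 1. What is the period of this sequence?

4

Listing terms: u(1) = 5; u(2) = 3; u(3) = 1; u(4) = 7; u(5) = 5.
Since u(5) = u(1) = 5, the sequence is periodic with period 4.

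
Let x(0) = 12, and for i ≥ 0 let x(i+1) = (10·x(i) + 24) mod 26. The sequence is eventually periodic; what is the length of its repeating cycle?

Listing terms: x(0) = 12; x(1) = 14; x(2) = 8; x(3) = 0; x(4) = 24; x(5) = 4; x(6) = 12.
The sequence repeats with period 6.

6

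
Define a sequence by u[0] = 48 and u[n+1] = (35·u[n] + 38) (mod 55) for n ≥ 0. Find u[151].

13

We have u[0] = 48,  u[1] = 13,  u[2] = 53,  u[3] = 23,  u[4] = 18,  u[5] = 8,  u[6] = 43,  u[7] = 3,  u[8] = 33,  u[9] = 38,  u[10] = 48.
The sequence repeats with period 10.
(151 - 0) mod 10 = 1, so u[151] = u[1] = 13.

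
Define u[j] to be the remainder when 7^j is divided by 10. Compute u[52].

u[1] = 7; u[2] = 9; u[3] = 3; u[4] = 1; u[5] = 7.
The sequence repeats with period 4.
So u[52] = u[1 + ((52-1) mod 4)] = u[4] = 1.

1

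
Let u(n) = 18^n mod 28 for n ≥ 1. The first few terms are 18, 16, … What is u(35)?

16

We have u(1) = 18,  u(2) = 16,  u(3) = 8,  u(4) = 4,  u(5) = 16.
Since u(5) = u(2) = 16, the sequence is eventually periodic: after a pre-period of length 1 it cycles with period 3.
For n ≥ 2, u(n) depends only on (n - 2) mod 3. (35 - 2) mod 3 = 0, so u(35) = u(2) = 16.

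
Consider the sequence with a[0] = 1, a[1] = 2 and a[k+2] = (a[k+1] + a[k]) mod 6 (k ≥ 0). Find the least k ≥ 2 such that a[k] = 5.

a[0] = 1, a[1] = 2, a[2] = 3, a[3] = 5, a[4] = 2, a[5] = 1, a[6] = 3, a[7] = 4, a[8] = 1, a[9] = 5, a[10] = 0, a[11] = 5, a[12] = 5, a[13] = 4, a[14] = 3, a[15] = 1, a[16] = 4, a[17] = 5, a[18] = 3, a[19] = 2, a[20] = 5, a[21] = 1, a[22] = 0, a[23] = 1, a[24] = 1, a[25] = 2.
Since (a[24], a[25]) = (a[0], a[1]) = (1, 2) (two consecutive terms determine the rest), the sequence is periodic with period 24.
The value 5 first appears (with k ≥ 2) at a[3].

3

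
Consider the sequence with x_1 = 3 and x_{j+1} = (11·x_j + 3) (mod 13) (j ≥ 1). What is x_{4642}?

x_1 = 3,  x_2 = 10,  x_3 = 9,  x_4 = 11,  x_5 = 7,  x_6 = 2,  x_7 = 12,  x_8 = 5,  x_9 = 6,  x_{10} = 4,  x_{11} = 8,  x_{12} = 0,  x_{13} = 3.
Since x_{13} = x_1 = 3, the sequence is periodic with period 12.
(4642 - 1) mod 12 = 9, so x_{4642} = x_{10} = 4.

4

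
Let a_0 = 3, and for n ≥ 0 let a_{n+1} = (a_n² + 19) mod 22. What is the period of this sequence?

6

We have a_0 = 3; a_1 = 6; a_2 = 11; a_3 = 8; a_4 = 17; a_5 = 0; a_6 = 19; a_7 = 6.
Since a_7 = a_1 = 6, the sequence is eventually periodic: after a pre-period of length 1 it cycles with period 6.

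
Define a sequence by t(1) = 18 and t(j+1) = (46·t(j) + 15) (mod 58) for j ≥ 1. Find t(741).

t(1) = 18, t(2) = 31, t(3) = 49, t(4) = 7, t(5) = 47, t(6) = 31.
Since t(6) = t(2) = 31, the sequence is eventually periodic: after a pre-period of length 1 it cycles with period 4.
For j ≥ 2, t(j) depends only on (j - 2) mod 4. (741 - 2) mod 4 = 3, so t(741) = t(5) = 47.

47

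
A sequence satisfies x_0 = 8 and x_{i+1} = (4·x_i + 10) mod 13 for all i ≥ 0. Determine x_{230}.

9

Computing terms: x_0 = 8; x_1 = 3; x_2 = 9; x_3 = 7; x_4 = 12; x_5 = 6; x_6 = 8.
Since x_6 = x_0 = 8, the sequence is periodic with period 6.
So x_{230} = x_{0 + ((230-0) mod 6)} = x_2 = 9.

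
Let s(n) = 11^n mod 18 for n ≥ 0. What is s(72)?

1

s(0) = 1,  s(1) = 11,  s(2) = 13,  s(3) = 17,  s(4) = 7,  s(5) = 5,  s(6) = 1.
The sequence repeats with period 6.
So s(72) = s(0 + ((72-0) mod 6)) = s(0) = 1.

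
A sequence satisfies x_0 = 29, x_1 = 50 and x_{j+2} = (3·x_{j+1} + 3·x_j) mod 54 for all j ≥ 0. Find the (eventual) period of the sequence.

3

Listing terms: x_0 = 29, x_1 = 50, x_2 = 21, x_3 = 51, x_4 = 0, x_5 = 45, x_6 = 27, x_7 = 0, x_8 = 27, x_9 = 27, x_{10} = 0.
Since (x_9, x_{10}) = (x_6, x_7) = (27, 0) (two consecutive terms determine the rest), the sequence is eventually periodic: after a pre-period of length 6 it cycles with period 3.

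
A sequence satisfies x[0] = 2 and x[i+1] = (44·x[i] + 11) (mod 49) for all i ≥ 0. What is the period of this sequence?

21

Listing terms: x[0] = 2,  x[1] = 1,  x[2] = 6,  x[3] = 30,  x[4] = 8,  x[5] = 20,  x[6] = 9,  x[7] = 15,  x[8] = 34,  x[9] = 37,  x[10] = 22,  x[11] = 48,  x[12] = 16,  x[13] = 29,  x[14] = 13,  x[15] = 44,  x[16] = 36,  x[17] = 27,  x[18] = 23,  x[19] = 43,  x[20] = 41,  x[21] = 2.
The sequence repeats with period 21.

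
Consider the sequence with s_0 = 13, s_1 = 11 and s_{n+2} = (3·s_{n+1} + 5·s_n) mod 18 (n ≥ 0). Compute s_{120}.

Computing terms: s_0 = 13,  s_1 = 11,  s_2 = 8,  s_3 = 7,  s_4 = 7,  s_5 = 2,  s_6 = 5,  s_7 = 7,  s_8 = 10,  s_9 = 11,  s_{10} = 11,  s_{11} = 16,  s_{12} = 13,  s_{13} = 11.
The sequence repeats with period 12.
(120 - 0) mod 12 = 0, so s_{120} = s_0 = 13.

13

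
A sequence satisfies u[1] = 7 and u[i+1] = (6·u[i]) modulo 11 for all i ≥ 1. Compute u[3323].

We have u[1] = 7, u[2] = 9, u[3] = 10, u[4] = 5, u[5] = 8, u[6] = 4, u[7] = 2, u[8] = 1, u[9] = 6, u[10] = 3, u[11] = 7.
The sequence repeats with period 10.
(3323 - 1) mod 10 = 2, so u[3323] = u[3] = 10.

10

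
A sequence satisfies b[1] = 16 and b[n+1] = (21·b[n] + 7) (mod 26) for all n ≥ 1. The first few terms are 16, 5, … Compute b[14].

5

Computing terms: b[1] = 16; b[2] = 5; b[3] = 8; b[4] = 19; b[5] = 16.
Since b[5] = b[1] = 16, the sequence is periodic with period 4.
So b[14] = b[1 + ((14-1) mod 4)] = b[2] = 5.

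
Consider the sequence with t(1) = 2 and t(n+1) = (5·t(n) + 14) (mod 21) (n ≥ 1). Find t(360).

Computing terms: t(1) = 2,  t(2) = 3,  t(3) = 8,  t(4) = 12,  t(5) = 11,  t(6) = 6,  t(7) = 2.
The sequence repeats with period 6.
So t(360) = t(1 + ((360-1) mod 6)) = t(6) = 6.

6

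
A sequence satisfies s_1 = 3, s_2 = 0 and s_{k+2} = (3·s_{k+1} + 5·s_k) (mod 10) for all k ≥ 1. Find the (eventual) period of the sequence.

Computing terms: s_1 = 3, s_2 = 0, s_3 = 5, s_4 = 5, s_5 = 0, s_6 = 5.
Since (s_5, s_6) = (s_2, s_3) = (0, 5) (two consecutive terms determine the rest), the sequence is eventually periodic: after a pre-period of length 1 it cycles with period 3.

3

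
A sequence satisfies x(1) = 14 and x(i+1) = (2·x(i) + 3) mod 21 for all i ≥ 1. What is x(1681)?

We have x(1) = 14, x(2) = 10, x(3) = 2, x(4) = 7, x(5) = 17, x(6) = 16, x(7) = 14.
The sequence repeats with period 6.
So x(1681) = x(1 + ((1681-1) mod 6)) = x(1) = 14.

14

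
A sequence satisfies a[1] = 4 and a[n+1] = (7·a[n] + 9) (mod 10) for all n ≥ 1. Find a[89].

We have a[1] = 4,  a[2] = 7,  a[3] = 8,  a[4] = 5,  a[5] = 4.
Since a[5] = a[1] = 4, the sequence is periodic with period 4.
So a[89] = a[1 + ((89-1) mod 4)] = a[1] = 4.

4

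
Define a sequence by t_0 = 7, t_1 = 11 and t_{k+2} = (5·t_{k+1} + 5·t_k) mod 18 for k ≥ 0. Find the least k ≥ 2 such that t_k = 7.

We have t_0 = 7; t_1 = 11; t_2 = 0; t_3 = 1; t_4 = 5; t_5 = 12; t_6 = 13; t_7 = 17; t_8 = 6; t_9 = 7; t_{10} = 11.
Since (t_9, t_{10}) = (t_0, t_1) = (7, 11) (two consecutive terms determine the rest), the sequence is periodic with period 9.
The value 7 next appears (with k ≥ 2) at t_9.

9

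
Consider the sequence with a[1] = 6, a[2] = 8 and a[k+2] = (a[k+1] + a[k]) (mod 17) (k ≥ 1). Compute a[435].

14

a[1] = 6,  a[2] = 8,  a[3] = 14,  a[4] = 5,  a[5] = 2,  a[6] = 7,  a[7] = 9,  a[8] = 16,  a[9] = 8,  a[10] = 7,  a[11] = 15,  a[12] = 5,  a[13] = 3,  a[14] = 8,  a[15] = 11,  a[16] = 2,  a[17] = 13,  a[18] = 15,  a[19] = 11,  a[20] = 9,  a[21] = 3,  a[22] = 12,  a[23] = 15,  a[24] = 10,  a[25] = 8,  a[26] = 1,  a[27] = 9,  a[28] = 10,  a[29] = 2,  a[30] = 12,  a[31] = 14,  a[32] = 9,  a[33] = 6,  a[34] = 15,  a[35] = 4,  a[36] = 2,  a[37] = 6,  a[38] = 8.
Since (a[37], a[38]) = (a[1], a[2]) = (6, 8) (two consecutive terms determine the rest), the sequence is periodic with period 36.
So a[435] = a[1 + ((435-1) mod 36)] = a[3] = 14.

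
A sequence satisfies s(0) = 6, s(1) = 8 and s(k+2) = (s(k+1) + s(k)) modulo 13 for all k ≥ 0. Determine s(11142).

Listing terms: s(0) = 6, s(1) = 8, s(2) = 1, s(3) = 9, s(4) = 10, s(5) = 6, s(6) = 3, s(7) = 9, s(8) = 12, s(9) = 8, s(10) = 7, s(11) = 2, s(12) = 9, s(13) = 11, s(14) = 7, s(15) = 5, s(16) = 12, s(17) = 4, s(18) = 3, s(19) = 7, s(20) = 10, s(21) = 4, s(22) = 1, s(23) = 5, s(24) = 6, s(25) = 11, s(26) = 4, s(27) = 2, s(28) = 6, s(29) = 8.
Since (s(28), s(29)) = (s(0), s(1)) = (6, 8) (two consecutive terms determine the rest), the sequence is periodic with period 28.
So s(11142) = s(0 + ((11142-0) mod 28)) = s(26) = 4.

4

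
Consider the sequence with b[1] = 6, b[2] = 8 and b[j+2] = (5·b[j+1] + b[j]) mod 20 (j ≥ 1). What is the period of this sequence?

6

Computing terms: b[1] = 6,  b[2] = 8,  b[3] = 6,  b[4] = 18,  b[5] = 16,  b[6] = 18,  b[7] = 6,  b[8] = 8.
The sequence repeats with period 6.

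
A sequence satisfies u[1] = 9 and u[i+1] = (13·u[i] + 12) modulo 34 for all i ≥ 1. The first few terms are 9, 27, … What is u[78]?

Listing terms: u[1] = 9,  u[2] = 27,  u[3] = 23,  u[4] = 5,  u[5] = 9.
The sequence repeats with period 4.
(78 - 1) mod 4 = 1, so u[78] = u[2] = 27.

27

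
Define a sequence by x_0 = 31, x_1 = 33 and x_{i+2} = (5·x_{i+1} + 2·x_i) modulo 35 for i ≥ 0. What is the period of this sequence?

x_0 = 31,  x_1 = 33,  x_2 = 17,  x_3 = 11,  x_4 = 19,  x_5 = 12,  x_6 = 28,  x_7 = 24,  x_8 = 1,  x_9 = 18,  x_{10} = 22,  x_{11} = 6,  x_{12} = 4,  x_{13} = 32,  x_{14} = 28,  x_{15} = 29,  x_{16} = 26,  x_{17} = 13,  x_{18} = 12,  x_{19} = 16,  x_{20} = 34,  x_{21} = 27,  x_{22} = 28,  x_{23} = 19,  x_{24} = 11,  x_{25} = 23,  x_{26} = 32,  x_{27} = 31,  x_{28} = 9,  x_{29} = 2,  x_{30} = 28,  x_{31} = 4,  x_{32} = 6,  x_{33} = 3,  x_{34} = 27,  x_{35} = 1,  x_{36} = 24,  x_{37} = 17,  x_{38} = 28,  x_{39} = 34,  x_{40} = 16,  x_{41} = 8,  x_{42} = 2,  x_{43} = 26,  x_{44} = 29,  x_{45} = 22,  x_{46} = 28,  x_{47} = 9,  x_{48} = 31,  x_{49} = 33.
The sequence repeats with period 48.

48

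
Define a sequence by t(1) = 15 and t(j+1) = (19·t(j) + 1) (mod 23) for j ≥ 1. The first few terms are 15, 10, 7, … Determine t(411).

9

Computing terms: t(1) = 15, t(2) = 10, t(3) = 7, t(4) = 19, t(5) = 17, t(6) = 2, t(7) = 16, t(8) = 6, t(9) = 0, t(10) = 1, t(11) = 20, t(12) = 13, t(13) = 18, t(14) = 21, t(15) = 9, t(16) = 11, t(17) = 3, t(18) = 12, t(19) = 22, t(20) = 5, t(21) = 4, t(22) = 8, t(23) = 15.
Since t(23) = t(1) = 15, the sequence is periodic with period 22.
So t(411) = t(1 + ((411-1) mod 22)) = t(15) = 9.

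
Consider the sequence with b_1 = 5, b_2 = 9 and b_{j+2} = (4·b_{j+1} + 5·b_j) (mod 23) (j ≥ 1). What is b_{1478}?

Computing terms: b_1 = 5; b_2 = 9; b_3 = 15; b_4 = 13; b_5 = 12; b_6 = 21; b_7 = 6; b_8 = 14; b_9 = 17; b_{10} = 0; b_{11} = 16; b_{12} = 18; b_{13} = 14; b_{14} = 8; b_{15} = 10; b_{16} = 11; b_{17} = 2; b_{18} = 17; b_{19} = 9; b_{20} = 6; b_{21} = 0; b_{22} = 7; b_{23} = 5; b_{24} = 9.
The sequence repeats with period 22.
So b_{1478} = b_{1 + ((1478-1) mod 22)} = b_4 = 13.

13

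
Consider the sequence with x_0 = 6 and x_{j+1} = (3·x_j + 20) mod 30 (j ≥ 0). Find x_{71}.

We have x_0 = 6,  x_1 = 8,  x_2 = 14,  x_3 = 2,  x_4 = 26,  x_5 = 8.
Since x_5 = x_1 = 8, the sequence is eventually periodic: after a pre-period of length 1 it cycles with period 4.
For j ≥ 1, x_j depends only on (j - 1) mod 4. (71 - 1) mod 4 = 2, so x_{71} = x_3 = 2.

2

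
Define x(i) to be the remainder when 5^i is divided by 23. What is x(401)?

20

x(1) = 5; x(2) = 2; x(3) = 10; x(4) = 4; x(5) = 20; x(6) = 8; x(7) = 17; x(8) = 16; x(9) = 11; x(10) = 9; x(11) = 22; x(12) = 18; x(13) = 21; x(14) = 13; x(15) = 19; x(16) = 3; x(17) = 15; x(18) = 6; x(19) = 7; x(20) = 12; x(21) = 14; x(22) = 1; x(23) = 5.
Since x(23) = x(1) = 5, the sequence is periodic with period 22.
(401 - 1) mod 22 = 4, so x(401) = x(5) = 20.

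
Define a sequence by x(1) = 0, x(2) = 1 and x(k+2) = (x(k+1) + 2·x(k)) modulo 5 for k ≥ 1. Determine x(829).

x(1) = 0, x(2) = 1, x(3) = 1, x(4) = 3, x(5) = 0, x(6) = 1.
Since (x(5), x(6)) = (x(1), x(2)) = (0, 1) (two consecutive terms determine the rest), the sequence is periodic with period 4.
So x(829) = x(1 + ((829-1) mod 4)) = x(1) = 0.

0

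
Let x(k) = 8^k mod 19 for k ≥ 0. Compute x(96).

1

x(0) = 1,  x(1) = 8,  x(2) = 7,  x(3) = 18,  x(4) = 11,  x(5) = 12,  x(6) = 1.
The sequence repeats with period 6.
So x(96) = x(0 + ((96-0) mod 6)) = x(0) = 1.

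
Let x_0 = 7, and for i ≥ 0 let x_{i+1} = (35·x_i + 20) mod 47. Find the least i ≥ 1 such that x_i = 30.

Computing terms: x_0 = 7, x_1 = 30, x_2 = 36, x_3 = 11, x_4 = 29, x_5 = 1, x_6 = 8, x_7 = 18, x_8 = 39, x_9 = 22, x_{10} = 38, x_{11} = 34, x_{12} = 35, x_{13} = 23, x_{14} = 26, x_{15} = 37, x_{16} = 46, x_{17} = 32, x_{18} = 12, x_{19} = 17, x_{20} = 4, x_{21} = 19, x_{22} = 27, x_{23} = 25, x_{24} = 2, x_{25} = 43, x_{26} = 21, x_{27} = 3, x_{28} = 31, x_{29} = 24, x_{30} = 14, x_{31} = 40, x_{32} = 10, x_{33} = 41, x_{34} = 45, x_{35} = 44, x_{36} = 9, x_{37} = 6, x_{38} = 42, x_{39} = 33, x_{40} = 0, x_{41} = 20, x_{42} = 15, x_{43} = 28, x_{44} = 13, x_{45} = 5, x_{46} = 7.
Since x_{46} = x_0 = 7, the sequence is periodic with period 46.
The value 30 first appears (with i ≥ 1) at x_1.

1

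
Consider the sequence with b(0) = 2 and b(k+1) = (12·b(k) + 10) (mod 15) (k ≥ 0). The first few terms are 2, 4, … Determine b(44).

We have b(0) = 2, b(1) = 4, b(2) = 13, b(3) = 1, b(4) = 7, b(5) = 4.
Since b(5) = b(1) = 4, the sequence is eventually periodic: after a pre-period of length 1 it cycles with period 4.
For k ≥ 1, b(k) depends only on (k - 1) mod 4. (44 - 1) mod 4 = 3, so b(44) = b(4) = 7.

7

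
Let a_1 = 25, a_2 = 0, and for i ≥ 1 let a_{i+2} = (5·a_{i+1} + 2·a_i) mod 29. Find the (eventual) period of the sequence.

a_1 = 25; a_2 = 0; a_3 = 21; a_4 = 18; a_5 = 16; a_6 = 0; a_7 = 3; a_8 = 15; a_9 = 23; a_{10} = 0; a_{11} = 17; a_{12} = 27; a_{13} = 24; a_{14} = 0; a_{15} = 19; a_{16} = 8; a_{17} = 20; a_{18} = 0; a_{19} = 11; a_{20} = 26; a_{21} = 7; a_{22} = 0; a_{23} = 14; a_{24} = 12; a_{25} = 1; a_{26} = 0; a_{27} = 2; a_{28} = 10; a_{29} = 25; a_{30} = 0.
Since (a_{29}, a_{30}) = (a_1, a_2) = (25, 0) (two consecutive terms determine the rest), the sequence is periodic with period 28.

28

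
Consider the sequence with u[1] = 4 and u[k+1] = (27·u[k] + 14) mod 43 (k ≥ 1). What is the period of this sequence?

14

Computing terms: u[1] = 4,  u[2] = 36,  u[3] = 40,  u[4] = 19,  u[5] = 11,  u[6] = 10,  u[7] = 26,  u[8] = 28,  u[9] = 39,  u[10] = 35,  u[11] = 13,  u[12] = 21,  u[13] = 22,  u[14] = 6,  u[15] = 4.
The sequence repeats with period 14.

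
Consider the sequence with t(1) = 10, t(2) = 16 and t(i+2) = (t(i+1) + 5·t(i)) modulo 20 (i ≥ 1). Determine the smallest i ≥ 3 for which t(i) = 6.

We have t(1) = 10; t(2) = 16; t(3) = 6; t(4) = 6; t(5) = 16; t(6) = 6.
Since (t(5), t(6)) = (t(2), t(3)) = (16, 6) (two consecutive terms determine the rest), the sequence is eventually periodic: after a pre-period of length 1 it cycles with period 3.
The value 6 first appears (with i ≥ 3) at t(3).

3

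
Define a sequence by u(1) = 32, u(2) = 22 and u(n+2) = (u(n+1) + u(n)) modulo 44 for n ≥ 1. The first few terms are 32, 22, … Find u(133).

32

Listing terms: u(1) = 32; u(2) = 22; u(3) = 10; u(4) = 32; u(5) = 42; u(6) = 30; u(7) = 28; u(8) = 14; u(9) = 42; u(10) = 12; u(11) = 10; u(12) = 22; u(13) = 32; u(14) = 10; u(15) = 42; u(16) = 8; u(17) = 6; u(18) = 14; u(19) = 20; u(20) = 34; u(21) = 10; u(22) = 0; u(23) = 10; u(24) = 10; u(25) = 20; u(26) = 30; u(27) = 6; u(28) = 36; u(29) = 42; u(30) = 34; u(31) = 32; u(32) = 22.
Since (u(31), u(32)) = (u(1), u(2)) = (32, 22) (two consecutive terms determine the rest), the sequence is periodic with period 30.
So u(133) = u(1 + ((133-1) mod 30)) = u(13) = 32.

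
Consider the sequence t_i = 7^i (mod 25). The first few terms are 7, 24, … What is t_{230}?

24

Computing terms: t_1 = 7, t_2 = 24, t_3 = 18, t_4 = 1, t_5 = 7.
The sequence repeats with period 4.
So t_{230} = t_{1 + ((230-1) mod 4)} = t_2 = 24.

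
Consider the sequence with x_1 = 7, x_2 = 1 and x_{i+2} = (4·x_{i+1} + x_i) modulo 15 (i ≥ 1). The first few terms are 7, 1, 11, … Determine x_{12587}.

Computing terms: x_1 = 7,  x_2 = 1,  x_3 = 11,  x_4 = 0,  x_5 = 11,  x_6 = 14,  x_7 = 7,  x_8 = 12,  x_9 = 10,  x_{10} = 7,  x_{11} = 8,  x_{12} = 9,  x_{13} = 14,  x_{14} = 5,  x_{15} = 4,  x_{16} = 6,  x_{17} = 13,  x_{18} = 13,  x_{19} = 5,  x_{20} = 3,  x_{21} = 2,  x_{22} = 11,  x_{23} = 1,  x_{24} = 0,  x_{25} = 1,  x_{26} = 4,  x_{27} = 2,  x_{28} = 12,  x_{29} = 5,  x_{30} = 2,  x_{31} = 13,  x_{32} = 9,  x_{33} = 4,  x_{34} = 10,  x_{35} = 14,  x_{36} = 6,  x_{37} = 8,  x_{38} = 8,  x_{39} = 10,  x_{40} = 3,  x_{41} = 7,  x_{42} = 1.
Since (x_{41}, x_{42}) = (x_1, x_2) = (7, 1) (two consecutive terms determine the rest), the sequence is periodic with period 40.
So x_{12587} = x_{1 + ((12587-1) mod 40)} = x_{27} = 2.

2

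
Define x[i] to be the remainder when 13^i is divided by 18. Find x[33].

1

Listing terms: x[0] = 1; x[1] = 13; x[2] = 7; x[3] = 1.
The sequence repeats with period 3.
(33 - 0) mod 3 = 0, so x[33] = x[0] = 1.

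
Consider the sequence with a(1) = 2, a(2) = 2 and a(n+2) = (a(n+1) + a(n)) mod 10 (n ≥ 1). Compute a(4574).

4

Computing terms: a(1) = 2, a(2) = 2, a(3) = 4, a(4) = 6, a(5) = 0, a(6) = 6, a(7) = 6, a(8) = 2, a(9) = 8, a(10) = 0, a(11) = 8, a(12) = 8, a(13) = 6, a(14) = 4, a(15) = 0, a(16) = 4, a(17) = 4, a(18) = 8, a(19) = 2, a(20) = 0, a(21) = 2, a(22) = 2.
Since (a(21), a(22)) = (a(1), a(2)) = (2, 2) (two consecutive terms determine the rest), the sequence is periodic with period 20.
(4574 - 1) mod 20 = 13, so a(4574) = a(14) = 4.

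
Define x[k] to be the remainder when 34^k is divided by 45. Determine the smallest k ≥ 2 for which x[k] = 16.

4

Computing terms: x[1] = 34, x[2] = 31, x[3] = 19, x[4] = 16, x[5] = 4, x[6] = 1, x[7] = 34.
The sequence repeats with period 6.
The value 16 first appears (with k ≥ 2) at x[4].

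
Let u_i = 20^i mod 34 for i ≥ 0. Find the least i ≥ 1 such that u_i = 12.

13

u_0 = 1, u_1 = 20, u_2 = 26, u_3 = 10, u_4 = 30, u_5 = 22, u_6 = 32, u_7 = 28, u_8 = 16, u_9 = 14, u_{10} = 8, u_{11} = 24, u_{12} = 4, u_{13} = 12, u_{14} = 2, u_{15} = 6, u_{16} = 18, u_{17} = 20.
Since u_{17} = u_1 = 20, the sequence is eventually periodic: after a pre-period of length 1 it cycles with period 16.
The value 12 first appears (with i ≥ 1) at u_{13}.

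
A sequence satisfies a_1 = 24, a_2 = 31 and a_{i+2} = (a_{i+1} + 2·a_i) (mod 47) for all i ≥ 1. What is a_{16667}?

2

a_1 = 24,  a_2 = 31,  a_3 = 32,  a_4 = 0,  a_5 = 17,  a_6 = 17,  a_7 = 4,  a_8 = 38,  a_9 = 46,  a_{10} = 28,  a_{11} = 26,  a_{12} = 35,  a_{13} = 40,  a_{14} = 16,  a_{15} = 2,  a_{16} = 34,  a_{17} = 38,  a_{18} = 12,  a_{19} = 41,  a_{20} = 18,  a_{21} = 6,  a_{22} = 42,  a_{23} = 7,  a_{24} = 44,  a_{25} = 11,  a_{26} = 5,  a_{27} = 27,  a_{28} = 37,  a_{29} = 44,  a_{30} = 24,  a_{31} = 18,  a_{32} = 19,  a_{33} = 8,  a_{34} = 46,  a_{35} = 15,  a_{36} = 13,  a_{37} = 43,  a_{38} = 22,  a_{39} = 14,  a_{40} = 11,  a_{41} = 39,  a_{42} = 14,  a_{43} = 45,  a_{44} = 26,  a_{45} = 22,  a_{46} = 27,  a_{47} = 24,  a_{48} = 31.
The sequence repeats with period 46.
So a_{16667} = a_{1 + ((16667-1) mod 46)} = a_{15} = 2.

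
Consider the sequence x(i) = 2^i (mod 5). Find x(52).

1

x(0) = 1,  x(1) = 2,  x(2) = 4,  x(3) = 3,  x(4) = 1.
Since x(4) = x(0) = 1, the sequence is periodic with period 4.
(52 - 0) mod 4 = 0, so x(52) = x(0) = 1.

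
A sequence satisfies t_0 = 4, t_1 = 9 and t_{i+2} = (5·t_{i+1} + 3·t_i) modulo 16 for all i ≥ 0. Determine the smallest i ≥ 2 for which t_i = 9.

We have t_0 = 4, t_1 = 9, t_2 = 9, t_3 = 8, t_4 = 3, t_5 = 7, t_6 = 12, t_7 = 1, t_8 = 9, t_9 = 0, t_{10} = 11, t_{11} = 7, t_{12} = 4, t_{13} = 9.
Since (t_{12}, t_{13}) = (t_0, t_1) = (4, 9) (two consecutive terms determine the rest), the sequence is periodic with period 12.
The value 9 first appears (with i ≥ 2) at t_2.

2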